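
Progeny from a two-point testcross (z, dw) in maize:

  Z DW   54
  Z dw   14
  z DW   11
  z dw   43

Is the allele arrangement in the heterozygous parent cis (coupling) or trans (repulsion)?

cis

The two most frequent classes are Z DW (54) and z dw (43); these are the parental (non-recombinant) types.
So the F1 carried Z DW on one chromosome and z dw on the other — the recessive alleles are on the same chromosome (cis / coupling).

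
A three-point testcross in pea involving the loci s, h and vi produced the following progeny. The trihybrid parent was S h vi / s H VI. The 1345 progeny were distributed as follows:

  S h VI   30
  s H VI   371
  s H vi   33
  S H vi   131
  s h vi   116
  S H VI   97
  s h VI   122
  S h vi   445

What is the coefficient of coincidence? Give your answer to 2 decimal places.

0.97

The two rarest classes, S h VI and s H vi, are the double crossovers. Comparing them with the parentals, only the vi allele has switched, so vi is the middle locus and the order is h – vi – s.
h–vi: (253 + 63)/1345 = 0.2349; vi–s: (213 + 63)/1345 = 0.2052.
Expected DCO frequency = 0.2349 × 0.2052 ≈ 0.04820; observed = 63/1345 ≈ 0.04684.
Coefficient of coincidence = 0.04684/0.04820 ≈ 0.97.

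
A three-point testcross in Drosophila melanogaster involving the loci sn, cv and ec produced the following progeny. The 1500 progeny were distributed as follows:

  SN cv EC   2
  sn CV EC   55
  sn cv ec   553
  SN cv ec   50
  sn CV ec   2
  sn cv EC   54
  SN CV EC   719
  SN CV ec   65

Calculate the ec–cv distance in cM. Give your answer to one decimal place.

The two most frequent reciprocal classes, SN CV EC and sn cv ec, are the parental types, so the F1 was SN CV EC / sn cv ec.
The two rarest classes, SN cv EC and sn CV ec, are the double crossovers. Comparing them with the parentals, only the cv allele has switched, so cv is the middle locus and the order is sn – cv – ec.
Crossovers in the cv–ec interval produce the single-crossover classes SN CV ec and sn cv EC (65 + 54 = 119) plus the double crossovers (4).
RF(cv–ec) = (119 + 4) / 1500 = 123/1500 = 0.0820 → 8.2 cM.

8.2 cM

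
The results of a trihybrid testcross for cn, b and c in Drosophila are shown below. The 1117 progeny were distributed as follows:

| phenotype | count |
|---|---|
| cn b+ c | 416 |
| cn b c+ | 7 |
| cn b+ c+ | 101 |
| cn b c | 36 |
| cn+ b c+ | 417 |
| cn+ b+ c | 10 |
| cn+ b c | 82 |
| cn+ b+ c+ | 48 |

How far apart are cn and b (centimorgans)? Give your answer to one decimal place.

The two most frequent reciprocal classes, cn b+ c and cn+ b c+, are the parental types, so the F1 was cn b+ c / cn+ b c+.
The two rarest classes, cn+ b+ c and cn b c+, are the double crossovers. Comparing them with the parentals, only the cn allele has switched, so cn is the middle locus and the order is c – cn – b.
Crossovers in the cn–b interval produce the single-crossover classes cn b c and cn+ b+ c+ (36 + 48 = 84) plus the double crossovers (17).
RF(cn–b) = (84 + 17) / 1117 = 101/1117 = 0.0904 → 9.0 centimorgans.

9.0 centimorgans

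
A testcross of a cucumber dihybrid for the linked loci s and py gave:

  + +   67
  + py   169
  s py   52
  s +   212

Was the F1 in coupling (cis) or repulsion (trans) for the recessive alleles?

The two most frequent classes are + py (169) and s + (212); these are the parental (non-recombinant) types.
So the F1 carried + py on one chromosome and s + on the other — the recessive alleles are on opposite chromosomes (trans / repulsion).

trans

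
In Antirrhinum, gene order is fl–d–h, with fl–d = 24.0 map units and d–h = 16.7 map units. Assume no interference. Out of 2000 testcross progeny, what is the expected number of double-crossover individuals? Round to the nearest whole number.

Map distances give recombination frequencies of 0.240 and 0.167 for the two intervals.
With no interference, expected double-crossover frequency = 0.240 × 0.167 = 0.04008.
Expected number = 0.04008 × 2000 = 80.16 ≈ 80.

80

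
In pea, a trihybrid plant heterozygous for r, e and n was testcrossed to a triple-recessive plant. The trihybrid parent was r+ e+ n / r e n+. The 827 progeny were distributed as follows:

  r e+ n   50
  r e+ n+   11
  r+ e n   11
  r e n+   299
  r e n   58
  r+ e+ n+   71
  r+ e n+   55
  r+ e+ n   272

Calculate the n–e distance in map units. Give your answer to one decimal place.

The two rarest classes, r+ e n and r e+ n+, are the double crossovers. Comparing them with the parentals, only the e allele has switched, so e is the middle locus and the order is n – e – r.
Crossovers in the n–e interval produce the single-crossover classes r+ e+ n+ and r e n (71 + 58 = 129) plus the double crossovers (22).
RF(n–e) = (129 + 22) / 827 = 151/827 = 0.1826 → 18.3 map units.

18.3 map units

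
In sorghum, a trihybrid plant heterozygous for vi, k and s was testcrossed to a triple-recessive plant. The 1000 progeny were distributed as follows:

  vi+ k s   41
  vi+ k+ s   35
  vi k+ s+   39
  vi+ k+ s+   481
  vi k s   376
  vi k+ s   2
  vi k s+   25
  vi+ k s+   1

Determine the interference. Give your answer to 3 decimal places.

0.426

The two most frequent reciprocal classes, vi+ k+ s+ and vi k s, are the parental types, so the F1 was vi+ k+ s+ / vi k s.
The two rarest classes, vi+ k s+ and vi k+ s, are the double crossovers. Comparing them with the parentals, only the k allele has switched, so k is the middle locus and the order is s – k – vi.
s–k: (60 + 3)/1000 = 0.0630; k–vi: (80 + 3)/1000 = 0.0830.
Expected DCO frequency = 0.0630 × 0.0830 ≈ 0.00523; observed = 3/1000 ≈ 0.00300.
Coefficient of coincidence = 0.00300/0.00523 ≈ 0.574; interference = 1 − 0.574 = 0.426.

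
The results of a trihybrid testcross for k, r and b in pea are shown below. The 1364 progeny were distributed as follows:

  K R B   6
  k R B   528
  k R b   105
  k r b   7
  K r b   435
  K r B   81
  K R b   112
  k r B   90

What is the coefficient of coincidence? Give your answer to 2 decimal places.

The two most frequent reciprocal classes, k R B and K r b, are the parental types, so the F1 was k R B / K r b.
The two rarest classes, K R B and k r b, are the double crossovers. Comparing them with the parentals, only the k allele has switched, so k is the middle locus and the order is r – k – b.
r–k: (202 + 13)/1364 = 0.1576; k–b: (186 + 13)/1364 = 0.1459.
Expected DCO frequency = 0.1576 × 0.1459 ≈ 0.02299; observed = 13/1364 ≈ 0.00953.
Coefficient of coincidence = 0.00953/0.02299 ≈ 0.41.

0.41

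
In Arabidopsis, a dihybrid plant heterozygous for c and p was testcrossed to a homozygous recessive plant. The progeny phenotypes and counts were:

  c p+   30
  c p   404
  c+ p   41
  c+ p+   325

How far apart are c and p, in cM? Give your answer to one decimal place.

The two most frequent classes, c+ p+ (325) and c p (404), are the parental types, so the F1 was c+ p+ / c p.
The recombinant classes are c+ p and c p+: 41 + 30 = 71.
Recombination frequency = 71/800 = 0.0887 ≈ 8.9%, i.e. 8.9 cM.

8.9 cM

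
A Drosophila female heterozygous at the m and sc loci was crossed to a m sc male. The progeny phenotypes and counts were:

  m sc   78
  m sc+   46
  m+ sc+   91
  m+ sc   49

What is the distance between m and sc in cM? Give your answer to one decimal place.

36.0 cM

The two most frequent classes, m+ sc+ (91) and m sc (78), are the parental types, so the F1 was m+ sc+ / m sc.
The recombinant classes are m+ sc and m sc+: 49 + 46 = 95.
Recombination frequency = 95/264 = 0.3598 ≈ 36.0%, i.e. 36.0 cM.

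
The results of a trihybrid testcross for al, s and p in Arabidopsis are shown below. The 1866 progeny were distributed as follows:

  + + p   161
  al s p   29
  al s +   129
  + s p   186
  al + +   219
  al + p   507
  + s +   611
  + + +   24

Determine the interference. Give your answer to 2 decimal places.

0.37

The two most frequent reciprocal classes, al + p and + s +, are the parental types, so the F1 was al + p / + s +.
The two rarest classes, al s p and + + +, are the double crossovers. Comparing them with the parentals, only the s allele has switched, so s is the middle locus and the order is p – s – al.
p–s: (405 + 53)/1866 = 0.2454; s–al: (290 + 53)/1866 = 0.1838.
Expected DCO frequency = 0.2454 × 0.1838 ≈ 0.04510; observed = 53/1866 ≈ 0.02840.
Coefficient of coincidence = 0.02840/0.04510 ≈ 0.63; interference = 1 − 0.63 = 0.37.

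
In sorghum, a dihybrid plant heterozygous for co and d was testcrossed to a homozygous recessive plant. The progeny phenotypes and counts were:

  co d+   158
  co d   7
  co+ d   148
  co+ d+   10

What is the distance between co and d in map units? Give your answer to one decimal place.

5.3 map units

The two most frequent classes, co+ d (148) and co d+ (158), are the parental types, so the F1 was co+ d / co d+.
The recombinant classes are co+ d+ and co d: 10 + 7 = 17.
Recombination frequency = 17/323 = 0.0526 ≈ 5.3%, i.e. 5.3 map units.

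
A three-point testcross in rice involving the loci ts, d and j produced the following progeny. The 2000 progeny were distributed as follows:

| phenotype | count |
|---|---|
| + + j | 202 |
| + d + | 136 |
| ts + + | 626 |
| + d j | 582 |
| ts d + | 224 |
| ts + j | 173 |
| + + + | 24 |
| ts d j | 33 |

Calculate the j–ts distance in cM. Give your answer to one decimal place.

18.3 cM

The two most frequent reciprocal classes, + d j and ts + +, are the parental types, so the F1 was + d j / ts + +.
The two rarest classes, ts d j and + + +, are the double crossovers. Comparing them with the parentals, only the ts allele has switched, so ts is the middle locus and the order is d – ts – j.
Crossovers in the ts–j interval produce the single-crossover classes + d + and ts + j (136 + 173 = 309) plus the double crossovers (57).
RF(ts–j) = (309 + 57) / 2000 = 366/2000 = 0.1830 → 18.3 cM.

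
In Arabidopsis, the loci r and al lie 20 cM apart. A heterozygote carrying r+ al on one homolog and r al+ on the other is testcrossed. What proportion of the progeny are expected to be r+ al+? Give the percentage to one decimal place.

A map distance of 20 cM corresponds to a recombination frequency of 0.200.
The F1 is r+ al / r al+, so r+ al+ is a recombinant gamete class with expected frequency r/2 = 0.200/2 = 0.1000.
That is 0.1000 = 10.0% of the progeny.

10.0%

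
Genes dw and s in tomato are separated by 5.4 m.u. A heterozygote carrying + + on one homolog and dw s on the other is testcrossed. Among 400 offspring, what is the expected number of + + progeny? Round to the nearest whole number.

A map distance of 5.4 m.u. corresponds to a recombination frequency of 0.054.
The F1 is + + / dw s, so + + is a parental gamete class with expected frequency (1 − r)/2 = 0.946/2 = 0.4730.
Expected number = 0.4730 × 400 = 189.20 ≈ 189.

189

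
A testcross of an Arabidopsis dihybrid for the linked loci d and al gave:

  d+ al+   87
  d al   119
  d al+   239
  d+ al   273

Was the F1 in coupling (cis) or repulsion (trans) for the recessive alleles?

The two most frequent classes are d+ al (273) and d al+ (239); these are the parental (non-recombinant) types.
So the F1 carried d+ al on one chromosome and d al+ on the other — the recessive alleles are on opposite chromosomes (trans / repulsion).

trans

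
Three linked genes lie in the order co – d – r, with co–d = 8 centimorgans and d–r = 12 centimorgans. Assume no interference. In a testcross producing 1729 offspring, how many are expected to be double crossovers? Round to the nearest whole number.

Map distances give recombination frequencies of 0.080 and 0.120 for the two intervals.
With no interference, expected double-crossover frequency = 0.080 × 0.120 = 0.00960.
Expected number = 0.00960 × 1729 = 16.60 ≈ 17.

17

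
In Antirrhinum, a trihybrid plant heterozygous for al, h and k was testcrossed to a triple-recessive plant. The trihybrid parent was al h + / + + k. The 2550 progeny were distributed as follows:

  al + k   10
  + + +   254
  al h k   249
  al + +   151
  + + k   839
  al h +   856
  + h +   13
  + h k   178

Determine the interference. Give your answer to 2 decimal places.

0.68

The two rarest classes, + h + and al + k, are the double crossovers. Comparing them with the parentals, only the al allele has switched, so al is the middle locus and the order is k – al – h.
k–al: (503 + 23)/2550 = 0.2063; al–h: (329 + 23)/2550 = 0.1380.
Expected DCO frequency = 0.2063 × 0.1380 ≈ 0.02847; observed = 23/2550 ≈ 0.00902.
Coefficient of coincidence = 0.00902/0.02847 ≈ 0.32; interference = 1 − 0.32 = 0.68.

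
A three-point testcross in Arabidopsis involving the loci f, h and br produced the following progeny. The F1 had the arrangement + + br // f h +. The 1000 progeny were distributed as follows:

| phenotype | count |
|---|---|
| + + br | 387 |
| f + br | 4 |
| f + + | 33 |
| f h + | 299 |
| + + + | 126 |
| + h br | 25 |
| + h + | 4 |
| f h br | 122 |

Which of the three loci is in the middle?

f

The two rarest classes, f + br and + h +, are the double crossovers. Comparing them with the parentals, only the f allele has switched, so f is the middle locus and the order is h – f – br.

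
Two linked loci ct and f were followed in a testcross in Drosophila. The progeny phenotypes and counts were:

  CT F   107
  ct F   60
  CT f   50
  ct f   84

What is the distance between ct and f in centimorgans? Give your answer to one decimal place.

The two most frequent classes, CT F (107) and ct f (84), are the parental types, so the F1 was CT F / ct f.
The recombinant classes are CT f and ct F: 50 + 60 = 110.
Recombination frequency = 110/301 = 0.3654 ≈ 36.5%, i.e. 36.5 centimorgans.

36.5 centimorgans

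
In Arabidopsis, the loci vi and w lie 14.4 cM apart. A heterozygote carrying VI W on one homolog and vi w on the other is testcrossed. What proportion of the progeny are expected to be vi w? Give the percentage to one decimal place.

42.8%

A map distance of 14.4 cM corresponds to a recombination frequency of 0.144.
The F1 is VI W / vi w, so vi w is a parental gamete class with expected frequency (1 − r)/2 = 0.856/2 = 0.4280.
That is 0.4280 = 42.8% of the progeny.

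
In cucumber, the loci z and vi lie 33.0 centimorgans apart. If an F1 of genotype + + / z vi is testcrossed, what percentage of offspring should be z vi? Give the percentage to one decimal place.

A map distance of 33.0 centimorgans corresponds to a recombination frequency of 0.330.
The F1 is + + / z vi, so z vi is a parental gamete class with expected frequency (1 − r)/2 = 0.670/2 = 0.3350.
That is 0.3350 = 33.5% of the progeny.

33.5%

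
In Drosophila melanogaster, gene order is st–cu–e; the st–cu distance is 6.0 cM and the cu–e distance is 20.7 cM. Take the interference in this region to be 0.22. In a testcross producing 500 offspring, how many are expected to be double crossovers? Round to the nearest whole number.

5

Map distances give recombination frequencies of 0.060 and 0.207 for the two intervals.
With interference 0.22 (so coincidence = 0.78), expected double-crossover frequency = 0.060 × 0.207 × 0.78 = 0.00969.
Expected number = 0.00969 × 500 = 4.84 ≈ 5.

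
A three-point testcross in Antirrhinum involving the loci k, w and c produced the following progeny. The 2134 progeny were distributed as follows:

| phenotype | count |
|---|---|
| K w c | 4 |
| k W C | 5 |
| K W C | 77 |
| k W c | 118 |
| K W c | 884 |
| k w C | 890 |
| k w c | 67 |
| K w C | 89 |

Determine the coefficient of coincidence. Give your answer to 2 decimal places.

0.58

The two most frequent reciprocal classes, K W c and k w C, are the parental types, so the F1 was K W c / k w C.
The two rarest classes, K w c and k W C, are the double crossovers. Comparing them with the parentals, only the w allele has switched, so w is the middle locus and the order is k – w – c.
k–w: (207 + 9)/2134 = 0.1012; w–c: (144 + 9)/2134 = 0.0717.
Expected DCO frequency = 0.1012 × 0.0717 ≈ 0.00726; observed = 9/2134 ≈ 0.00422.
Coefficient of coincidence = 0.00422/0.00726 ≈ 0.58.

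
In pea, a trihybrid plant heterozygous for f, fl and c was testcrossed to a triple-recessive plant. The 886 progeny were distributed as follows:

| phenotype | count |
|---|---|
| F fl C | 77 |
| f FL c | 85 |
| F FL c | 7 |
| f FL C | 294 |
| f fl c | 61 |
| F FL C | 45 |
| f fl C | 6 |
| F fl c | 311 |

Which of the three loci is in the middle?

fl

The two most frequent reciprocal classes, F fl c and f FL C, are the parental types, so the F1 was F fl c / f FL C.
The two rarest classes, F FL c and f fl C, are the double crossovers. Comparing them with the parentals, only the fl allele has switched, so fl is the middle locus and the order is c – fl – f.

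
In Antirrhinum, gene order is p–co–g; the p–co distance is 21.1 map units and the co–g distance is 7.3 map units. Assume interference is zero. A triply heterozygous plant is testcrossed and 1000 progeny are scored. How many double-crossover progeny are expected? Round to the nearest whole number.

15

Map distances give recombination frequencies of 0.211 and 0.073 for the two intervals.
With no interference, expected double-crossover frequency = 0.211 × 0.073 = 0.01540.
Expected number = 0.01540 × 1000 = 15.40 ≈ 15.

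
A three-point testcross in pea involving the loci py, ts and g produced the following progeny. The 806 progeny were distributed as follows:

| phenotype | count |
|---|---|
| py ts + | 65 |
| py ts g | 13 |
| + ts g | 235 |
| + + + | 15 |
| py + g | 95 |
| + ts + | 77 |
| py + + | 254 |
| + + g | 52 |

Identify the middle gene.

py

The two most frequent reciprocal classes, py + + and + ts g, are the parental types, so the F1 was py + + / + ts g.
The two rarest classes, + + + and py ts g, are the double crossovers. Comparing them with the parentals, only the py allele has switched, so py is the middle locus and the order is g – py – ts.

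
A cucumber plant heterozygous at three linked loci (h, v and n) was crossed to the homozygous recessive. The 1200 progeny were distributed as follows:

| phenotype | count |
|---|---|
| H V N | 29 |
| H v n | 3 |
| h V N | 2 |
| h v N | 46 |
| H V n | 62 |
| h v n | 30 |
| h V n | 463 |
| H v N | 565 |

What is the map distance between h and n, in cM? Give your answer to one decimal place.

9.4 cM

The two most frequent reciprocal classes, h V n and H v N, are the parental types, so the F1 was h V n / H v N.
The two rarest classes, h V N and H v n, are the double crossovers. Comparing them with the parentals, only the n allele has switched, so n is the middle locus and the order is h – n – v.
Crossovers in the h–n interval produce the single-crossover classes H V n and h v N (62 + 46 = 108) plus the double crossovers (5).
RF(h–n) = (108 + 5) / 1200 = 113/1200 = 0.0942 → 9.4 cM.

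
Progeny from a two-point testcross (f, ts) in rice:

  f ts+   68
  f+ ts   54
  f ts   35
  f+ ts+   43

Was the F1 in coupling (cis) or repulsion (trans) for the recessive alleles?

The two most frequent classes are f+ ts (54) and f ts+ (68); these are the parental (non-recombinant) types.
So the F1 carried f+ ts on one chromosome and f ts+ on the other — the recessive alleles are on opposite chromosomes (trans / repulsion).

trans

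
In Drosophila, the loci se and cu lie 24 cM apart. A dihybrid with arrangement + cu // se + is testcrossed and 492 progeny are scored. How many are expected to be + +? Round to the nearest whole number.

59

A map distance of 24 cM corresponds to a recombination frequency of 0.240.
The F1 is + cu / se +, so + + is a recombinant gamete class with expected frequency r/2 = 0.240/2 = 0.1200.
Expected number = 0.1200 × 492 = 59.04 ≈ 59.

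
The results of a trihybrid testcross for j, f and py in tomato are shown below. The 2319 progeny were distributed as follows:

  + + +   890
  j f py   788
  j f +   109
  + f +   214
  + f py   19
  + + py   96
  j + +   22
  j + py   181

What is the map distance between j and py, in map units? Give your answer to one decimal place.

10.6 map units

The two most frequent reciprocal classes, + + + and j f py, are the parental types, so the F1 was + + + / j f py.
The two rarest classes, j + + and + f py, are the double crossovers. Comparing them with the parentals, only the j allele has switched, so j is the middle locus and the order is f – j – py.
Crossovers in the j–py interval produce the single-crossover classes + + py and j f + (96 + 109 = 205) plus the double crossovers (41).
RF(j–py) = (205 + 41) / 2319 = 246/2319 = 0.1061 → 10.6 map units.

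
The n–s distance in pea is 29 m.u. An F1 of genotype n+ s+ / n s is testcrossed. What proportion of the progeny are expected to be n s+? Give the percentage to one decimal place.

14.5%

A map distance of 29 m.u. corresponds to a recombination frequency of 0.290.
The F1 is n+ s+ / n s, so n s+ is a recombinant gamete class with expected frequency r/2 = 0.290/2 = 0.1450.
That is 0.1450 = 14.5% of the progeny.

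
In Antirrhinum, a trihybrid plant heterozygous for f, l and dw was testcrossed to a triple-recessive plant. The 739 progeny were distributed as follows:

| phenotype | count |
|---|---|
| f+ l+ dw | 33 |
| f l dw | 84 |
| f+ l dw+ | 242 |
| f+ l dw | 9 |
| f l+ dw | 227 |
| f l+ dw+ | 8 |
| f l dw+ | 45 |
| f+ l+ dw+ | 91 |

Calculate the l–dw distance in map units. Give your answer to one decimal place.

The two most frequent reciprocal classes, f+ l dw+ and f l+ dw, are the parental types, so the F1 was f+ l dw+ / f l+ dw.
The two rarest classes, f+ l dw and f l+ dw+, are the double crossovers. Comparing them with the parentals, only the dw allele has switched, so dw is the middle locus and the order is l – dw – f.
Crossovers in the l–dw interval produce the single-crossover classes f+ l+ dw+ and f l dw (91 + 84 = 175) plus the double crossovers (17).
RF(l–dw) = (175 + 17) / 739 = 192/739 = 0.2598 → 26.0 map units.

26.0 map units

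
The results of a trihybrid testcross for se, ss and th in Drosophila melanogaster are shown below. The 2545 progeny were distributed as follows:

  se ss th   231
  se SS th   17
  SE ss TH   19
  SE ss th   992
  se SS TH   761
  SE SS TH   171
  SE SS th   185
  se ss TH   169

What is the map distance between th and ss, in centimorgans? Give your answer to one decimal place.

15.3 centimorgans

The two most frequent reciprocal classes, SE ss th and se SS TH, are the parental types, so the F1 was SE ss th / se SS TH.
The two rarest classes, SE ss TH and se SS th, are the double crossovers. Comparing them with the parentals, only the th allele has switched, so th is the middle locus and the order is se – th – ss.
Crossovers in the th–ss interval produce the single-crossover classes SE SS th and se ss TH (185 + 169 = 354) plus the double crossovers (36).
RF(th–ss) = (354 + 36) / 2545 = 390/2545 = 0.1532 → 15.3 centimorgans.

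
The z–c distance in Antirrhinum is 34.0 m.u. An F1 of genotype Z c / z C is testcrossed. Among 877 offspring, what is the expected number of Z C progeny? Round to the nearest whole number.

A map distance of 34.0 m.u. corresponds to a recombination frequency of 0.340.
The F1 is Z c / z C, so Z C is a recombinant gamete class with expected frequency r/2 = 0.340/2 = 0.1700.
Expected number = 0.1700 × 877 = 149.09 ≈ 149.

149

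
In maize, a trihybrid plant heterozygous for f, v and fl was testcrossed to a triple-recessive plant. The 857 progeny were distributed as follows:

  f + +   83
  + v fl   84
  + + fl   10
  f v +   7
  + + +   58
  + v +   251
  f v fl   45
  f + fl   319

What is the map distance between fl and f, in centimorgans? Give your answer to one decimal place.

21.5 centimorgans

The two most frequent reciprocal classes, + v + and f + fl, are the parental types, so the F1 was + v + / f + fl.
The two rarest classes, f v + and + + fl, are the double crossovers. Comparing them with the parentals, only the f allele has switched, so f is the middle locus and the order is fl – f – v.
Crossovers in the fl–f interval produce the single-crossover classes + v fl and f + + (84 + 83 = 167) plus the double crossovers (17).
RF(fl–f) = (167 + 17) / 857 = 184/857 = 0.2147 → 21.5 centimorgans.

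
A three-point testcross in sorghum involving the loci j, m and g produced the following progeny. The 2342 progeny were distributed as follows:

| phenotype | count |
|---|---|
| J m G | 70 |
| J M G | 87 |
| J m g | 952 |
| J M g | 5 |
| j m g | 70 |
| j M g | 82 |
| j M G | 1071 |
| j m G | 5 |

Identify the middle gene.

The two most frequent reciprocal classes, j M G and J m g, are the parental types, so the F1 was j M G / J m g.
The two rarest classes, j m G and J M g, are the double crossovers. Comparing them with the parentals, only the m allele has switched, so m is the middle locus and the order is j – m – g.

m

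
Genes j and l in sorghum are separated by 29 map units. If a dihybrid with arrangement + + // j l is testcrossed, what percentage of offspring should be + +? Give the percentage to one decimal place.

A map distance of 29 map units corresponds to a recombination frequency of 0.290.
The F1 is + + / j l, so + + is a parental gamete class with expected frequency (1 − r)/2 = 0.710/2 = 0.3550.
That is 0.3550 = 35.5% of the progeny.

35.5%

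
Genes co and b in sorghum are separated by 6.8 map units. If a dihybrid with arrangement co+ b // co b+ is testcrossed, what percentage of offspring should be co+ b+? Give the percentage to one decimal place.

A map distance of 6.8 map units corresponds to a recombination frequency of 0.068.
The F1 is co+ b / co b+, so co+ b+ is a recombinant gamete class with expected frequency r/2 = 0.068/2 = 0.0340.
That is 0.0340 = 3.4% of the progeny.

3.4%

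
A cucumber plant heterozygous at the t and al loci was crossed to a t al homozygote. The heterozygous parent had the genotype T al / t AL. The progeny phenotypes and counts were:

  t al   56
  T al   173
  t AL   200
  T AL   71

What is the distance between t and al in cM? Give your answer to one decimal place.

25.4 cM

The recombinant classes are T AL and t al: 71 + 56 = 127.
Recombination frequency = 127/500 = 0.2540 ≈ 25.4%, i.e. 25.4 cM.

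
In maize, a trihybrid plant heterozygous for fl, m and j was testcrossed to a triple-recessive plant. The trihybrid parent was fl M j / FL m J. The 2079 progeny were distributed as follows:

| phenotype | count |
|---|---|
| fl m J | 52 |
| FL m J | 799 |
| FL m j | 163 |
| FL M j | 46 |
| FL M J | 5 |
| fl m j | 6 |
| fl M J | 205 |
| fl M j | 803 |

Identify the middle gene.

The two rarest classes, fl m j and FL M J, are the double crossovers. Comparing them with the parentals, only the m allele has switched, so m is the middle locus and the order is fl – m – j.

m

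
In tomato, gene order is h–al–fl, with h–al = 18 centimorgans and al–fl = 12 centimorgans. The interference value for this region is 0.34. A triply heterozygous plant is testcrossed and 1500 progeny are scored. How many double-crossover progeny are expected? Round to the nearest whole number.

21

Map distances give recombination frequencies of 0.180 and 0.120 for the two intervals.
With interference 0.34 (so coincidence = 0.66), expected double-crossover frequency = 0.180 × 0.120 × 0.66 = 0.01426.
Expected number = 0.01426 × 1500 = 21.38 ≈ 21.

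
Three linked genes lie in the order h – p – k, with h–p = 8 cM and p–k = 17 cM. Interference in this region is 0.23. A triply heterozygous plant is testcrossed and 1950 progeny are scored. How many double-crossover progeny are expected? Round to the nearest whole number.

20

Map distances give recombination frequencies of 0.080 and 0.170 for the two intervals.
With interference 0.23 (so coincidence = 0.77), expected double-crossover frequency = 0.080 × 0.170 × 0.77 = 0.01047.
Expected number = 0.01047 × 1950 = 20.42 ≈ 20.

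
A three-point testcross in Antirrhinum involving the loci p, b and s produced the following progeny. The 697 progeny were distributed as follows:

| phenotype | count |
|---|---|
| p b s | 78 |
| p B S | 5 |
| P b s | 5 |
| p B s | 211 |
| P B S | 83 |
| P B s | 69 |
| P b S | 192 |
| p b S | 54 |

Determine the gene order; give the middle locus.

s

The two most frequent reciprocal classes, p B s and P b S, are the parental types, so the F1 was p B s / P b S.
The two rarest classes, p B S and P b s, are the double crossovers. Comparing them with the parentals, only the s allele has switched, so s is the middle locus and the order is b – s – p.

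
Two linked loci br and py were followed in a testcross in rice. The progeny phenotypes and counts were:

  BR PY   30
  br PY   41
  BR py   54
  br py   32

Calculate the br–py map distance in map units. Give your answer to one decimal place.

The two most frequent classes, BR py (54) and br PY (41), are the parental types, so the F1 was BR py / br PY.
The recombinant classes are BR PY and br py: 30 + 32 = 62.
Recombination frequency = 62/157 = 0.3949 ≈ 39.5%, i.e. 39.5 map units.

39.5 map units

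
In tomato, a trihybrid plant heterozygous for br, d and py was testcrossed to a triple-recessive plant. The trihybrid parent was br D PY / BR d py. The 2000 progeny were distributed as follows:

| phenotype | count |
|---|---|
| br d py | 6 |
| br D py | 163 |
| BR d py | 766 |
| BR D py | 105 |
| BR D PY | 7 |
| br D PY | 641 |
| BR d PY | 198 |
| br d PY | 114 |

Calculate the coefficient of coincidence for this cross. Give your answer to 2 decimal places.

0.30

The two rarest classes, BR D PY and br d py, are the double crossovers. Comparing them with the parentals, only the br allele has switched, so br is the middle locus and the order is d – br – py.
d–br: (219 + 13)/2000 = 0.1160; br–py: (361 + 13)/2000 = 0.1870.
Expected DCO frequency = 0.1160 × 0.1870 ≈ 0.02169; observed = 13/2000 ≈ 0.00650.
Coefficient of coincidence = 0.00650/0.02169 ≈ 0.30.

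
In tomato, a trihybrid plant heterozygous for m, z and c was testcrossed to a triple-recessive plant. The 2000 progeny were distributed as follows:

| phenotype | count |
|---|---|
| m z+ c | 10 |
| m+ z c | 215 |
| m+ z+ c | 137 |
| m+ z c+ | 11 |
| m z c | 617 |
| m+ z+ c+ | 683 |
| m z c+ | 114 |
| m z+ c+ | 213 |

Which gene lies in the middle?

The two most frequent reciprocal classes, m+ z+ c+ and m z c, are the parental types, so the F1 was m+ z+ c+ / m z c.
The two rarest classes, m+ z c+ and m z+ c, are the double crossovers. Comparing them with the parentals, only the z allele has switched, so z is the middle locus and the order is c – z – m.

z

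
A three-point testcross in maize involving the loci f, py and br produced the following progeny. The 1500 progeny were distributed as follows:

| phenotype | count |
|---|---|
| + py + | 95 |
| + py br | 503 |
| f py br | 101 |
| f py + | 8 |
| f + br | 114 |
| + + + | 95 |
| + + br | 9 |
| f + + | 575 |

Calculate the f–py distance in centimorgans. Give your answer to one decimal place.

14.2 centimorgans

The two most frequent reciprocal classes, + py br and f + +, are the parental types, so the F1 was + py br / f + +.
The two rarest classes, + + br and f py +, are the double crossovers. Comparing them with the parentals, only the py allele has switched, so py is the middle locus and the order is f – py – br.
Crossovers in the f–py interval produce the single-crossover classes f py br and + + + (101 + 95 = 196) plus the double crossovers (17).
RF(f–py) = (196 + 17) / 1500 = 213/1500 = 0.1420 → 14.2 centimorgans.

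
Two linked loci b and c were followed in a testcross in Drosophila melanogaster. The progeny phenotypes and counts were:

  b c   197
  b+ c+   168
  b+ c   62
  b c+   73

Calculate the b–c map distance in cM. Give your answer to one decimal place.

27.0 cM

The two most frequent classes, b+ c+ (168) and b c (197), are the parental types, so the F1 was b+ c+ / b c.
The recombinant classes are b+ c and b c+: 62 + 73 = 135.
Recombination frequency = 135/500 = 0.2700 ≈ 27.0%, i.e. 27.0 cM.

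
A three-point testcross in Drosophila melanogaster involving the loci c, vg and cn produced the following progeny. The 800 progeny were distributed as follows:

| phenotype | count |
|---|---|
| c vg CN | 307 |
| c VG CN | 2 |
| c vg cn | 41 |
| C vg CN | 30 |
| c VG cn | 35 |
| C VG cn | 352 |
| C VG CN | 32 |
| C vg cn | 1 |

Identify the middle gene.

The two most frequent reciprocal classes, C VG cn and c vg CN, are the parental types, so the F1 was C VG cn / c vg CN.
The two rarest classes, C vg cn and c VG CN, are the double crossovers. Comparing them with the parentals, only the vg allele has switched, so vg is the middle locus and the order is c – vg – cn.

vg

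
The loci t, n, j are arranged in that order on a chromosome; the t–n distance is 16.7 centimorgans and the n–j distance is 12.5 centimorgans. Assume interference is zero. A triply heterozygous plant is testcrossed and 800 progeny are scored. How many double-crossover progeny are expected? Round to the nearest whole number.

17

Map distances give recombination frequencies of 0.167 and 0.125 for the two intervals.
With no interference, expected double-crossover frequency = 0.167 × 0.125 = 0.02087.
Expected number = 0.02087 × 800 = 16.70 ≈ 17.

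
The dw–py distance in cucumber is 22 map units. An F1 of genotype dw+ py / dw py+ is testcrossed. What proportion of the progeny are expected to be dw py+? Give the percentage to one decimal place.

39.0%

A map distance of 22 map units corresponds to a recombination frequency of 0.220.
The F1 is dw+ py / dw py+, so dw py+ is a parental gamete class with expected frequency (1 − r)/2 = 0.780/2 = 0.3900.
That is 0.3900 = 39.0% of the progeny.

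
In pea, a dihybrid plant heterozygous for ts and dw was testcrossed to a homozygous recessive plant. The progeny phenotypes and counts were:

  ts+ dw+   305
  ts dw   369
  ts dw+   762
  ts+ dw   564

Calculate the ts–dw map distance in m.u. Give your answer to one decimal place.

The two most frequent classes, ts+ dw (564) and ts dw+ (762), are the parental types, so the F1 was ts+ dw / ts dw+.
The recombinant classes are ts+ dw+ and ts dw: 305 + 369 = 674.
Recombination frequency = 674/2000 = 0.3370 ≈ 33.7%, i.e. 33.7 m.u.

33.7 m.u.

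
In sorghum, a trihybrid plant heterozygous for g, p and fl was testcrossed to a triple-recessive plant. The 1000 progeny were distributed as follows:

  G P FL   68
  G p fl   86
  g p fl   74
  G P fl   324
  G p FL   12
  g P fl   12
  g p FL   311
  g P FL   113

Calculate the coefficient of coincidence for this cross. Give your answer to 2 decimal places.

0.65

The two most frequent reciprocal classes, G P fl and g p FL, are the parental types, so the F1 was G P fl / g p FL.
The two rarest classes, g P fl and G p FL, are the double crossovers. Comparing them with the parentals, only the g allele has switched, so g is the middle locus and the order is fl – g – p.
fl–g: (142 + 24)/1000 = 0.1660; g–p: (199 + 24)/1000 = 0.2230.
Expected DCO frequency = 0.1660 × 0.2230 ≈ 0.03702; observed = 24/1000 ≈ 0.02400.
Coefficient of coincidence = 0.02400/0.03702 ≈ 0.65.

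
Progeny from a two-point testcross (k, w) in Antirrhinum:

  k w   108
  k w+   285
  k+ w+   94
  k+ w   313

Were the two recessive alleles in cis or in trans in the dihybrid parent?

The two most frequent classes are k+ w (313) and k w+ (285); these are the parental (non-recombinant) types.
So the F1 carried k+ w on one chromosome and k w+ on the other — the recessive alleles are on opposite chromosomes (trans / repulsion).

trans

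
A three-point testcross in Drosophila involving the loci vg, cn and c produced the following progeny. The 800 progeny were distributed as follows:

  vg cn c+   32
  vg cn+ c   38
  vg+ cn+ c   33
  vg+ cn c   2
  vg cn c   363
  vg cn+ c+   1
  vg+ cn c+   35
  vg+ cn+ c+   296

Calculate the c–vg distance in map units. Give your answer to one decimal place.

8.5 map units

The two most frequent reciprocal classes, vg+ cn+ c+ and vg cn c, are the parental types, so the F1 was vg+ cn+ c+ / vg cn c.
The two rarest classes, vg cn+ c+ and vg+ cn c, are the double crossovers. Comparing them with the parentals, only the vg allele has switched, so vg is the middle locus and the order is cn – vg – c.
Crossovers in the vg–c interval produce the single-crossover classes vg+ cn+ c and vg cn c+ (33 + 32 = 65) plus the double crossovers (3).
RF(vg–c) = (65 + 3) / 800 = 68/800 = 0.0850 → 8.5 map units.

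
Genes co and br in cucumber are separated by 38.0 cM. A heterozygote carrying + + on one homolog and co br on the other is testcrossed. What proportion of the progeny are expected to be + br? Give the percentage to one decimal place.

A map distance of 38.0 cM corresponds to a recombination frequency of 0.380.
The F1 is + + / co br, so + br is a recombinant gamete class with expected frequency r/2 = 0.380/2 = 0.1900.
That is 0.1900 = 19.0% of the progeny.

19.0%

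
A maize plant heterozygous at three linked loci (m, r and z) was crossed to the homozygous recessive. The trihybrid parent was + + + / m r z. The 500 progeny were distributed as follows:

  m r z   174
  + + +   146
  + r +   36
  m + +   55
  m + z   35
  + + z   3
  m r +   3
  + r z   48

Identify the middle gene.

The two rarest classes, + + z and m r +, are the double crossovers. Comparing them with the parentals, only the z allele has switched, so z is the middle locus and the order is r – z – m.

z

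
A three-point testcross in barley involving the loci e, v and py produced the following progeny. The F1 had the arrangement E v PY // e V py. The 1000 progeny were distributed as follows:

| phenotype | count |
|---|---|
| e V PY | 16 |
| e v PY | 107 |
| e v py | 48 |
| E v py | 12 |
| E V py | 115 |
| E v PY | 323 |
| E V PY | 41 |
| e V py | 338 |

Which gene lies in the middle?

The two rarest classes, E v py and e V PY, are the double crossovers. Comparing them with the parentals, only the py allele has switched, so py is the middle locus and the order is v – py – e.

py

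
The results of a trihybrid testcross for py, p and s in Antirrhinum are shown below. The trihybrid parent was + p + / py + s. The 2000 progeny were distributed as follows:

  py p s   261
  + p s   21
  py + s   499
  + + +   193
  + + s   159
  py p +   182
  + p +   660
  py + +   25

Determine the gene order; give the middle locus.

The two rarest classes, + p s and py + +, are the double crossovers. Comparing them with the parentals, only the s allele has switched, so s is the middle locus and the order is p – s – py.

s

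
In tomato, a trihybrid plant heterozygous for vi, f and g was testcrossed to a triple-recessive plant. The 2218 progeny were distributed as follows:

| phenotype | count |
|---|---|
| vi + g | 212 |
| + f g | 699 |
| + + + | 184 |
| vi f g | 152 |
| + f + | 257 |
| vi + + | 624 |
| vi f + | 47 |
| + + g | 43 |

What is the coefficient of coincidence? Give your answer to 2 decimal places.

0.84

The two most frequent reciprocal classes, vi + + and + f g, are the parental types, so the F1 was vi + + / + f g.
The two rarest classes, vi f + and + + g, are the double crossovers. Comparing them with the parentals, only the f allele has switched, so f is the middle locus and the order is vi – f – g.
vi–f: (336 + 90)/2218 = 0.1921; f–g: (469 + 90)/2218 = 0.2520.
Expected DCO frequency = 0.1921 × 0.2520 ≈ 0.04841; observed = 90/2218 ≈ 0.04058.
Coefficient of coincidence = 0.04058/0.04841 ≈ 0.84.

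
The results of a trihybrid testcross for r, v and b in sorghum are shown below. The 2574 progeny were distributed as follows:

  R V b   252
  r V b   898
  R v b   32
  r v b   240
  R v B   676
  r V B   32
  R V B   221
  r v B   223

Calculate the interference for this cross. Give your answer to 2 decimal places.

The two most frequent reciprocal classes, r V b and R v B, are the parental types, so the F1 was r V b / R v B.
The two rarest classes, r V B and R v b, are the double crossovers. Comparing them with the parentals, only the b allele has switched, so b is the middle locus and the order is v – b – r.
v–b: (461 + 64)/2574 = 0.2040; b–r: (475 + 64)/2574 = 0.2094.
Expected DCO frequency = 0.2040 × 0.2094 ≈ 0.04272; observed = 64/2574 ≈ 0.02486.
Coefficient of coincidence = 0.02486/0.04272 ≈ 0.58; interference = 1 − 0.58 = 0.42.

0.42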